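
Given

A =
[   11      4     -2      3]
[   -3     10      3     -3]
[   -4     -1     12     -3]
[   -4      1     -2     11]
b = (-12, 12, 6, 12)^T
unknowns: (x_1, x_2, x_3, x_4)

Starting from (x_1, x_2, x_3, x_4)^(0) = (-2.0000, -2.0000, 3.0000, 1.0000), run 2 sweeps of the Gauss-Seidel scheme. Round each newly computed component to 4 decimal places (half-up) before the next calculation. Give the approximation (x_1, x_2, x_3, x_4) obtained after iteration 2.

Iteration 1:
  x_1 = (-12 - (4)·-2.0000 - (-2)·3.0000 - (3)·1.0000) / (11) = -0.0909
  x_2 = (12 - (-3)·-0.0909 - (3)·3.0000 - (-3)·1.0000) / (10) = 0.5727
  x_3 = (6 - (-4)·-0.0909 - (-1)·0.5727 - (-3)·1.0000) / (12) = 0.7674
  x_4 = (12 - (-4)·-0.0909 - (1)·0.5727 - (-2)·0.7674) / (11) = 1.1453
Iteration 2:
  x_1 = (-12 - (4)·0.5727 - (-2)·0.7674 - (3)·1.1453) / (11) = -1.4720
  x_2 = (12 - (-3)·-1.4720 - (3)·0.7674 - (-3)·1.1453) / (10) = 0.8718
  x_3 = (6 - (-4)·-1.4720 - (-1)·0.8718 - (-3)·1.1453) / (12) = 0.3683
  x_4 = (12 - (-4)·-1.4720 - (1)·0.8718 - (-2)·0.3683) / (11) = 0.5433

(-1.4720, 0.8718, 0.3683, 0.5433)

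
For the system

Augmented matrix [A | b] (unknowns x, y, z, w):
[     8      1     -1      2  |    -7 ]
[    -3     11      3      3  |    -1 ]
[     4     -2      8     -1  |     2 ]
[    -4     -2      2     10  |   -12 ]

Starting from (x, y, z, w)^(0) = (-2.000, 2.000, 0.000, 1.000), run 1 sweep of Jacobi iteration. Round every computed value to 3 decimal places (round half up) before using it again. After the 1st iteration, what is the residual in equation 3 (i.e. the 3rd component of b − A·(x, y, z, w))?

Iteration 1:
  x = (-7 - (1)·2.000 - (-1)·0.000 - (2)·1.000) / (8) = -1.375
  y = (-1 - (-3)·-2.000 - (3)·0.000 - (3)·1.000) / (11) = -0.909
  z = (2 - (4)·-2.000 - (-2)·2.000 - (-1)·1.000) / (8) = 1.875
  w = (-12 - (-4)·-2.000 - (-2)·2.000 - (2)·0.000) / (10) = -1.600
Residual b − A·x = (9.984, 4.049, -10.918, -7.068)

-10.918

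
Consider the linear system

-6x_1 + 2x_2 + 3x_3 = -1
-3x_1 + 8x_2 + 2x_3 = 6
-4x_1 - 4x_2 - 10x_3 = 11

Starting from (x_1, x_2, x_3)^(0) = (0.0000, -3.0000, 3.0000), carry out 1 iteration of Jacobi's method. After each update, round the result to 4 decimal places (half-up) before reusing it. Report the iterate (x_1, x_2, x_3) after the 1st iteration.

Iteration 1:
  x_1 = (-1 - (2)·-3.0000 - (3)·3.0000) / (-6) = 0.6667
  x_2 = (6 - (-3)·0.0000 - (2)·3.0000) / (8) = 0.0000
  x_3 = (11 - (-4)·0.0000 - (-4)·-3.0000) / (-10) = 0.1000

(0.6667, 0.0000, 0.1000)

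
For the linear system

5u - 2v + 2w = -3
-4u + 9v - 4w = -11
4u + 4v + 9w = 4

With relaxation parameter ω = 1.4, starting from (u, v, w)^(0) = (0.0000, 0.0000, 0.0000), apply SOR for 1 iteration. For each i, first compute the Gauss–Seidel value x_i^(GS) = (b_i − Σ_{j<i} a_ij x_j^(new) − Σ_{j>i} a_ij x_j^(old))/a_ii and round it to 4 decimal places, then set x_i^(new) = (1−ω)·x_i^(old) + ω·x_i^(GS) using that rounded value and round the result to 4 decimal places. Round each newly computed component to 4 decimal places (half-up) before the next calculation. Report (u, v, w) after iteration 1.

Iteration 1:
  u: GS value = (-3 - (-2)·0.0000 - (2)·0.0000) / (5) = -0.6000;  u ← (1−ω)·0.0000 + ω·-0.6000 = -0.8400
  v: GS value = (-11 - (-4)·-0.8400 - (-4)·0.0000) / (9) = -1.5956;  v ← (1−ω)·0.0000 + ω·-1.5956 = -2.2338
  w: GS value = (4 - (4)·-0.8400 - (4)·-2.2338) / (9) = 1.8106;  w ← (1−ω)·0.0000 + ω·1.8106 = 2.5348

(-0.8400, -2.2338, 2.5348)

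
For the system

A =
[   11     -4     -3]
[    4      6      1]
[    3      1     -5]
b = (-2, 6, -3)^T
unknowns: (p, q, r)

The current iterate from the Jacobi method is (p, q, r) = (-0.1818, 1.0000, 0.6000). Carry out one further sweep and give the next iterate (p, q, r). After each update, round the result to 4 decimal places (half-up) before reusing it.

(0.3455, 1.0212, 0.6909)

One sweep:
  p = (-2 - (-4)·1.0000 - (-3)·0.6000) / (11) = 0.3455
  q = (6 - (4)·-0.1818 - (1)·0.6000) / (6) = 1.0212
  r = (-3 - (3)·-0.1818 - (1)·1.0000) / (-5) = 0.6909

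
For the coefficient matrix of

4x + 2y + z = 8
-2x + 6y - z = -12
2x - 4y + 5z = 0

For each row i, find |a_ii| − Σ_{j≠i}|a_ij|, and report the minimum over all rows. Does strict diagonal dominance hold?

row 1: |4| − (2+1) = 1
row 2: |6| − (2+1) = 3
row 3: |5| − (2+4) = -1
minimum over rows = -1 → not strictly diagonally dominant

-1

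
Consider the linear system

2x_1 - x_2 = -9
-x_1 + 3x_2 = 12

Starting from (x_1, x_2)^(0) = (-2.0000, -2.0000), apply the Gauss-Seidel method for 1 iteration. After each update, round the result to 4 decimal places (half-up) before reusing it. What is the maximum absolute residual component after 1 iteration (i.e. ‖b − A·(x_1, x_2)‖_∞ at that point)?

Iteration 1:
  x_1 = (-9 - (-1)·-2.0000) / (2) = -5.5000
  x_2 = (12 - (-1)·-5.5000) / (3) = 2.1667
Residual b − A·x = (4.1667, -0.0001); ∞-norm = 4.1667

4.1667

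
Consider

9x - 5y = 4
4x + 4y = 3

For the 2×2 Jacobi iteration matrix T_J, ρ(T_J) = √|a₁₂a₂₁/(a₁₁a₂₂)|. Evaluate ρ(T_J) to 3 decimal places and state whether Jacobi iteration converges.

0.745

a₁₂a₂₁/(a₁₁a₂₂) = (-5)·(4) / ((9)·(4)) = -0.555556
ρ = √|-0.555556| = √0.555556 = 0.745
ρ < 1, so Jacobi converges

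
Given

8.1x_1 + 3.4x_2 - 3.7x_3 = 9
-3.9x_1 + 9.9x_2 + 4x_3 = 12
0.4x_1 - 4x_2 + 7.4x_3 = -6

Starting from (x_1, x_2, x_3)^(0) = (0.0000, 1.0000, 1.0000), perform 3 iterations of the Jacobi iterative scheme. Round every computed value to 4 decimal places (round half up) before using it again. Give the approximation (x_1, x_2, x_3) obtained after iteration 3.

Iteration 1:
  x_1 = (9 - (3.4)·1.0000 - (-3.7)·1.0000) / (8.1) = 1.1481
  x_2 = (12 - (-3.9)·0.0000 - (4)·1.0000) / (9.9) = 0.8081
  x_3 = (-6 - (0.4)·0.0000 - (-4)·1.0000) / (7.4) = -0.2703
Iteration 2:
  x_1 = (9 - (3.4)·0.8081 - (-3.7)·-0.2703) / (8.1) = 0.6484
  x_2 = (12 - (-3.9)·1.1481 - (4)·-0.2703) / (9.9) = 1.7736
  x_3 = (-6 - (0.4)·1.1481 - (-4)·0.8081) / (7.4) = -0.4361
Iteration 3:
  x_1 = (9 - (3.4)·1.7736 - (-3.7)·-0.4361) / (8.1) = 0.1674
  x_2 = (12 - (-3.9)·0.6484 - (4)·-0.4361) / (9.9) = 1.6438
  x_3 = (-6 - (0.4)·0.6484 - (-4)·1.7736) / (7.4) = 0.1128

(0.1674, 1.6438, 0.1128)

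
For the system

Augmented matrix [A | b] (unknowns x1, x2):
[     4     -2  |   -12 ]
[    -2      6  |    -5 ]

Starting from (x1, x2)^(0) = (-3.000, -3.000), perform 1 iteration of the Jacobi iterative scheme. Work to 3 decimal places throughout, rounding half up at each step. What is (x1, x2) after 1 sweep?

(-4.500, -1.833)

Iteration 1:
  x1 = (-12 - (-2)·-3.000) / (4) = -4.500
  x2 = (-5 - (-2)·-3.000) / (6) = -1.833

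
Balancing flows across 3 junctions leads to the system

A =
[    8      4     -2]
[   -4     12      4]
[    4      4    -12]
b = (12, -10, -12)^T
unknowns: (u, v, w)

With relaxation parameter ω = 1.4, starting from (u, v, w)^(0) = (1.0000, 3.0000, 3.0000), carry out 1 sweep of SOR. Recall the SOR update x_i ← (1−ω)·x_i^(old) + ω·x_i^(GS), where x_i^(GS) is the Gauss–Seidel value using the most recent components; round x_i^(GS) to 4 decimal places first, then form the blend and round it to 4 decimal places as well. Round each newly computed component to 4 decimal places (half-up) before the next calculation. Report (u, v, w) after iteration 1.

(0.6500, -3.4634, -1.1129)

Iteration 1:
  u: GS value = (12 - (4)·3.0000 - (-2)·3.0000) / (8) = 0.7500;  u ← (1−ω)·1.0000 + ω·0.7500 = 0.6500
  v: GS value = (-10 - (-4)·0.6500 - (4)·3.0000) / (12) = -1.6167;  v ← (1−ω)·3.0000 + ω·-1.6167 = -3.4634
  w: GS value = (-12 - (4)·0.6500 - (4)·-3.4634) / (-12) = 0.0622;  w ← (1−ω)·3.0000 + ω·0.0622 = -1.1129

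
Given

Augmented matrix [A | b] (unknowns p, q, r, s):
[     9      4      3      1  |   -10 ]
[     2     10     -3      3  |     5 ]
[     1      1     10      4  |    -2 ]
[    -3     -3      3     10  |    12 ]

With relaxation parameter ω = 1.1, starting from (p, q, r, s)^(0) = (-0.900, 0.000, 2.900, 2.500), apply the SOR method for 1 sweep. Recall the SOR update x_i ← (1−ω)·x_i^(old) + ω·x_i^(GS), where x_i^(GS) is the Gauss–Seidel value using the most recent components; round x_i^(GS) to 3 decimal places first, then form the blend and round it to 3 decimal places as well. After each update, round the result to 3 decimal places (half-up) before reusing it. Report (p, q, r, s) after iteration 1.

(-2.502, 1.232, -1.470, 1.136)

Iteration 1:
  p: GS value = (-10 - (4)·0.000 - (3)·2.900 - (1)·2.500) / (9) = -2.356;  p ← (1−ω)·-0.900 + ω·-2.356 = -2.502
  q: GS value = (5 - (2)·-2.502 - (-3)·2.900 - (3)·2.500) / (10) = 1.120;  q ← (1−ω)·0.000 + ω·1.120 = 1.232
  r: GS value = (-2 - (1)·-2.502 - (1)·1.232 - (4)·2.500) / (10) = -1.073;  r ← (1−ω)·2.900 + ω·-1.073 = -1.470
  s: GS value = (12 - (-3)·-2.502 - (-3)·1.232 - (3)·-1.470) / (10) = 1.260;  s ← (1−ω)·2.500 + ω·1.260 = 1.136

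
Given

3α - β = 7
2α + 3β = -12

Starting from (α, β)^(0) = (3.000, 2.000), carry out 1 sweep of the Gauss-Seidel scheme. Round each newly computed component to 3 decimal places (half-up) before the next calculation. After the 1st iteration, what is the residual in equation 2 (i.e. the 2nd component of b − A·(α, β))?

0.000

Iteration 1:
  α = (7 - (-1)·2.000) / (3) = 3.000
  β = (-12 - (2)·3.000) / (3) = -6.000
Residual b − A·x = (-8.000, 0.000)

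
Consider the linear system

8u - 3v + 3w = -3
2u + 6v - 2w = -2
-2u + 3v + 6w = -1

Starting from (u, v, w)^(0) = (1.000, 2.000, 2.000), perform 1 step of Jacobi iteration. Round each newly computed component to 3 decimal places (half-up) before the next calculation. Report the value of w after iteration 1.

-0.833

Iteration 1:
  u = (-3 - (-3)·2.000 - (3)·2.000) / (8) = -0.375
  v = (-2 - (2)·1.000 - (-2)·2.000) / (6) = 0.000
  w = (-1 - (-2)·1.000 - (3)·2.000) / (6) = -0.833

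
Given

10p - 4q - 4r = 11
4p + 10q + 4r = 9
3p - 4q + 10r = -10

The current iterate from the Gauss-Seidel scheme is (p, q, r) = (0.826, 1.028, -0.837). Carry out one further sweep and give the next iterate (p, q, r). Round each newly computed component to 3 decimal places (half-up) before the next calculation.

One sweep:
  p = (11 - (-4)·1.028 - (-4)·-0.837) / (10) = 1.176
  q = (9 - (4)·1.176 - (4)·-0.837) / (10) = 0.764
  r = (-10 - (3)·1.176 - (-4)·0.764) / (10) = -1.047

(1.176, 0.764, -1.047)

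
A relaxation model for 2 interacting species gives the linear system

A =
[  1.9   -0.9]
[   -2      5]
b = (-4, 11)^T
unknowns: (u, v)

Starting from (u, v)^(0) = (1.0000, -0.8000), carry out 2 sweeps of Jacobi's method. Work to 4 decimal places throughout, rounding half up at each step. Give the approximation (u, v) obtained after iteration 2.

(-0.8737, 1.2063)

Iteration 1:
  u = (-4 - (-0.9)·-0.8000) / (1.9) = -2.4842
  v = (11 - (-2)·1.0000) / (5) = 2.6000
Iteration 2:
  u = (-4 - (-0.9)·2.6000) / (1.9) = -0.8737
  v = (11 - (-2)·-2.4842) / (5) = 1.2063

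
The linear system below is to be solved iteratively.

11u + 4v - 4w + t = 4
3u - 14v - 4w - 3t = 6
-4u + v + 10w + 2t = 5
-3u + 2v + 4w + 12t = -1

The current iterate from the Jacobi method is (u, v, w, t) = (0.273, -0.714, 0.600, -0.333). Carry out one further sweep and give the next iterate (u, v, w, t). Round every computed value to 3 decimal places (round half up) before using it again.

One sweep:
  u = (4 - (4)·-0.714 - (-4)·0.600 - (1)·-0.333) / (11) = 0.872
  v = (6 - (3)·0.273 - (-4)·0.600 - (-3)·-0.333) / (-14) = -0.470
  w = (5 - (-4)·0.273 - (1)·-0.714 - (2)·-0.333) / (10) = 0.747
  t = (-1 - (-3)·0.273 - (2)·-0.714 - (4)·0.600) / (12) = -0.096

(0.872, -0.470, 0.747, -0.096)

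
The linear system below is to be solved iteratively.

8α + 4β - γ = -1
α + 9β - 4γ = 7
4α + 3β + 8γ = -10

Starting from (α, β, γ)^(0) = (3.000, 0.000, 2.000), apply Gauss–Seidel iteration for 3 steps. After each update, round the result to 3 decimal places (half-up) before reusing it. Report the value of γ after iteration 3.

Iteration 1:
  α = (-1 - (4)·0.000 - (-1)·2.000) / (8) = 0.125
  β = (7 - (1)·0.125 - (-4)·2.000) / (9) = 1.653
  γ = (-10 - (4)·0.125 - (3)·1.653) / (8) = -1.932
Iteration 2:
  α = (-1 - (4)·1.653 - (-1)·-1.932) / (8) = -1.193
  β = (7 - (1)·-1.193 - (-4)·-1.932) / (9) = 0.052
  γ = (-10 - (4)·-1.193 - (3)·0.052) / (8) = -0.673
Iteration 3:
  α = (-1 - (4)·0.052 - (-1)·-0.673) / (8) = -0.235
  β = (7 - (1)·-0.235 - (-4)·-0.673) / (9) = 0.505
  γ = (-10 - (4)·-0.235 - (3)·0.505) / (8) = -1.322

-1.322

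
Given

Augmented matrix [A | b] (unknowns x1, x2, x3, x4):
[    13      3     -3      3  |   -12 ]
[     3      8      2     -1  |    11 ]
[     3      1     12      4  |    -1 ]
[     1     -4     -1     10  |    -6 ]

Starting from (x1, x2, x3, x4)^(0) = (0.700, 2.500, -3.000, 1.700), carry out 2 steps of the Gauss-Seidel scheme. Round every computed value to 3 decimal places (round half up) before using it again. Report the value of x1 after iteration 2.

Iteration 1:
  x1 = (-12 - (3)·2.500 - (-3)·-3.000 - (3)·1.700) / (13) = -2.585
  x2 = (11 - (3)·-2.585 - (2)·-3.000 - (-1)·1.700) / (8) = 3.307
  x3 = (-1 - (3)·-2.585 - (1)·3.307 - (4)·1.700) / (12) = -0.279
  x4 = (-6 - (1)·-2.585 - (-4)·3.307 - (-1)·-0.279) / (10) = 0.953
Iteration 2:
  x1 = (-12 - (3)·3.307 - (-3)·-0.279 - (3)·0.953) / (13) = -1.971
  x2 = (11 - (3)·-1.971 - (2)·-0.279 - (-1)·0.953) / (8) = 2.303
  x3 = (-1 - (3)·-1.971 - (1)·2.303 - (4)·0.953) / (12) = -0.100
  x4 = (-6 - (1)·-1.971 - (-4)·2.303 - (-1)·-0.100) / (10) = 0.508

-1.971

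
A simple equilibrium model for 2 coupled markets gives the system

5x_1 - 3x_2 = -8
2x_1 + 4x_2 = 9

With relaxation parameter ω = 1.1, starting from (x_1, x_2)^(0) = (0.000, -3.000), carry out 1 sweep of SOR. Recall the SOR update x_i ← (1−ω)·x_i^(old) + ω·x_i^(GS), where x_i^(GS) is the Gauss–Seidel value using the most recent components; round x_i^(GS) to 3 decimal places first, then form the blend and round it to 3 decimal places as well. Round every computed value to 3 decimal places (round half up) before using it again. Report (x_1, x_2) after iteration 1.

Iteration 1:
  x_1: GS value = (-8 - (-3)·-3.000) / (5) = -3.400;  x_1 ← (1−ω)·0.000 + ω·-3.400 = -3.740
  x_2: GS value = (9 - (2)·-3.740) / (4) = 4.120;  x_2 ← (1−ω)·-3.000 + ω·4.120 = 4.832

(-3.740, 4.832)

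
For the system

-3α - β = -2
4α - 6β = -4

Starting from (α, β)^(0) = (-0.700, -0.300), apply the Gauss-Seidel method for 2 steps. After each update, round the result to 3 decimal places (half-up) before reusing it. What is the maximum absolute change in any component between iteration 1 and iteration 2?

0.493

Iteration 1:
  α = (-2 - (-1)·-0.300) / (-3) = 0.767
  β = (-4 - (4)·0.767) / (-6) = 1.178
Iteration 2:
  α = (-2 - (-1)·1.178) / (-3) = 0.274
  β = (-4 - (4)·0.274) / (-6) = 0.849
Change: (-0.493, -0.329) → max |·| = 0.493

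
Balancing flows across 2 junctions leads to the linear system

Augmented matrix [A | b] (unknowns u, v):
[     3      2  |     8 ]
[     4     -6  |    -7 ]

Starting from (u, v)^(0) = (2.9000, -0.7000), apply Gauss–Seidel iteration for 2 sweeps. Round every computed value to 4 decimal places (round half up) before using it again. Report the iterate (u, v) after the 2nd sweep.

Iteration 1:
  u = (8 - (2)·-0.7000) / (3) = 3.1333
  v = (-7 - (4)·3.1333) / (-6) = 3.2555
Iteration 2:
  u = (8 - (2)·3.2555) / (3) = 0.4963
  v = (-7 - (4)·0.4963) / (-6) = 1.4975

(0.4963, 1.4975)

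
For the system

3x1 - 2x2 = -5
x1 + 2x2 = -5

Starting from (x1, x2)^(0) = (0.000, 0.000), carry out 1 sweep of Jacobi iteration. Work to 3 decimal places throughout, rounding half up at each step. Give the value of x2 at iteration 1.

-2.500

Iteration 1:
  x1 = (-5 - (-2)·0.000) / (3) = -1.667
  x2 = (-5 - (1)·0.000) / (2) = -2.500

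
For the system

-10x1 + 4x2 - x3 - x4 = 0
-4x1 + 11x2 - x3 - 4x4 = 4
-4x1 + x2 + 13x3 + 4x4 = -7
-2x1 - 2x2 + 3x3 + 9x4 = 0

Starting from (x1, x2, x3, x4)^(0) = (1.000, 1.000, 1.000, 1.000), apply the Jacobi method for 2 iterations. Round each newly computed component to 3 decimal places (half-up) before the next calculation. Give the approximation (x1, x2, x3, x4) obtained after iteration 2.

(0.523, 0.421, -0.602, 0.512)

Iteration 1:
  x1 = (0 - (4)·1.000 - (-1)·1.000 - (-1)·1.000) / (-10) = 0.200
  x2 = (4 - (-4)·1.000 - (-1)·1.000 - (-4)·1.000) / (11) = 1.182
  x3 = (-7 - (-4)·1.000 - (1)·1.000 - (4)·1.000) / (13) = -0.615
  x4 = (0 - (-2)·1.000 - (-2)·1.000 - (3)·1.000) / (9) = 0.111
Iteration 2:
  x1 = (0 - (4)·1.182 - (-1)·-0.615 - (-1)·0.111) / (-10) = 0.523
  x2 = (4 - (-4)·0.200 - (-1)·-0.615 - (-4)·0.111) / (11) = 0.421
  x3 = (-7 - (-4)·0.200 - (1)·1.182 - (4)·0.111) / (13) = -0.602
  x4 = (0 - (-2)·0.200 - (-2)·1.182 - (3)·-0.615) / (9) = 0.512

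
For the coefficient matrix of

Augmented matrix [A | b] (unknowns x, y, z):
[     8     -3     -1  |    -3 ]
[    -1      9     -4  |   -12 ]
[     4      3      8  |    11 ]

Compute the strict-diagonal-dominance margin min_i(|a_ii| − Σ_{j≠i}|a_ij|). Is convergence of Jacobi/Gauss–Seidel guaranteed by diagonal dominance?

row 1: |8| − (3+1) = 4
row 2: |9| − (1+4) = 4
row 3: |8| − (4+3) = 1
minimum over rows = 1 → strictly diagonally dominant (convergence guaranteed)

1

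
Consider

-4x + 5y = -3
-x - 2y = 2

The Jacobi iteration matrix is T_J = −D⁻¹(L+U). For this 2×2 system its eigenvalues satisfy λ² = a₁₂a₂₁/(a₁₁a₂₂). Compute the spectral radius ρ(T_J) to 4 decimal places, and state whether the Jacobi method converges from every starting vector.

0.7906

a₁₂a₂₁/(a₁₁a₂₂) = (5)·(-1) / ((-4)·(-2)) = -0.625000
ρ = √|-0.625000| = √0.625000 = 0.7906
ρ < 1, so Jacobi converges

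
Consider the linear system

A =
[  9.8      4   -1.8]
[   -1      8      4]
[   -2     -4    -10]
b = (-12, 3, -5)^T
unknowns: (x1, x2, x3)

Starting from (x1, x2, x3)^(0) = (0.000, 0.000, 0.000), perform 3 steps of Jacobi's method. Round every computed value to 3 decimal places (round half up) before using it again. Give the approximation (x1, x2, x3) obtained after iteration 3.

(-1.104, -0.083, 0.768)

Iteration 1:
  x1 = (-12 - (4)·0.000 - (-1.8)·0.000) / (9.8) = -1.224
  x2 = (3 - (-1)·0.000 - (4)·0.000) / (8) = 0.375
  x3 = (-5 - (-2)·0.000 - (-4)·0.000) / (-10) = 0.500
Iteration 2:
  x1 = (-12 - (4)·0.375 - (-1.8)·0.500) / (9.8) = -1.286
  x2 = (3 - (-1)·-1.224 - (4)·0.500) / (8) = -0.028
  x3 = (-5 - (-2)·-1.224 - (-4)·0.375) / (-10) = 0.595
Iteration 3:
  x1 = (-12 - (4)·-0.028 - (-1.8)·0.595) / (9.8) = -1.104
  x2 = (3 - (-1)·-1.286 - (4)·0.595) / (8) = -0.083
  x3 = (-5 - (-2)·-1.286 - (-4)·-0.028) / (-10) = 0.768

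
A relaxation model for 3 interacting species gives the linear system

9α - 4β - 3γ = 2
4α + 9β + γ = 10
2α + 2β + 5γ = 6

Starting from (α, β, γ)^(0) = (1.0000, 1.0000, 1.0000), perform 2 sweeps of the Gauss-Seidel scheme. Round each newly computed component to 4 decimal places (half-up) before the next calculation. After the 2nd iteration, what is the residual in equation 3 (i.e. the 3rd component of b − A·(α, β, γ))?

Iteration 1:
  α = (2 - (-4)·1.0000 - (-3)·1.0000) / (9) = 1.0000
  β = (10 - (4)·1.0000 - (1)·1.0000) / (9) = 0.5556
  γ = (6 - (2)·1.0000 - (2)·0.5556) / (5) = 0.5778
Iteration 2:
  α = (2 - (-4)·0.5556 - (-3)·0.5778) / (9) = 0.6618
  β = (10 - (4)·0.6618 - (1)·0.5778) / (9) = 0.7528
  γ = (6 - (2)·0.6618 - (2)·0.7528) / (5) = 0.6342
Residual b − A·x = (0.9576, -0.0566, -0.0002)

-0.0002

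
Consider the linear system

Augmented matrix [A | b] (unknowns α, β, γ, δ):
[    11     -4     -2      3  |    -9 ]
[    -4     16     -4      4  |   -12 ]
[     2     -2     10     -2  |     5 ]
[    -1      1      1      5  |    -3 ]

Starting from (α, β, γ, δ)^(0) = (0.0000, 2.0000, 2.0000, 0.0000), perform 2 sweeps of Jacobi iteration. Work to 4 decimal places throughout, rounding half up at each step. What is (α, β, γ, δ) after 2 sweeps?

(-0.3636, -0.1068, 0.1155, -0.6755)

Iteration 1:
  α = (-9 - (-4)·2.0000 - (-2)·2.0000 - (3)·0.0000) / (11) = 0.2727
  β = (-12 - (-4)·0.0000 - (-4)·2.0000 - (4)·0.0000) / (16) = -0.2500
  γ = (5 - (2)·0.0000 - (-2)·2.0000 - (-2)·0.0000) / (10) = 0.9000
  δ = (-3 - (-1)·0.0000 - (1)·2.0000 - (1)·2.0000) / (5) = -1.4000
Iteration 2:
  α = (-9 - (-4)·-0.2500 - (-2)·0.9000 - (3)·-1.4000) / (11) = -0.3636
  β = (-12 - (-4)·0.2727 - (-4)·0.9000 - (4)·-1.4000) / (16) = -0.1068
  γ = (5 - (2)·0.2727 - (-2)·-0.2500 - (-2)·-1.4000) / (10) = 0.1155
  δ = (-3 - (-1)·0.2727 - (1)·-0.2500 - (1)·0.9000) / (5) = -0.6755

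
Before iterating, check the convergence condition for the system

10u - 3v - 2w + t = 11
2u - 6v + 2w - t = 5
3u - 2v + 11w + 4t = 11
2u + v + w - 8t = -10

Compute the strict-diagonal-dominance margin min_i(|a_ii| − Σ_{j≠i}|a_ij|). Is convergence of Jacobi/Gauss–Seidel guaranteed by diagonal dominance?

row 1: |10| − (3+2+1) = 4
row 2: |-6| − (2+2+1) = 1
row 3: |11| − (3+2+4) = 2
row 4: |-8| − (2+1+1) = 4
minimum over rows = 1 → strictly diagonally dominant (convergence guaranteed)

1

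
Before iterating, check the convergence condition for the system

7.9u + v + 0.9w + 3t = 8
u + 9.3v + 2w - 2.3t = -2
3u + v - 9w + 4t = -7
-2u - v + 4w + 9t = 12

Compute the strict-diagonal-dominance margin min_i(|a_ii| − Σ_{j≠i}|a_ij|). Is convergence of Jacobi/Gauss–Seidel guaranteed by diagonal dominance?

row 1: |7.9| − (1+0.9+3) = 3
row 2: |9.3| − (1+2+2.3) = 4
row 3: |-9| − (3+1+4) = 1
row 4: |9| − (2+1+4) = 2
minimum over rows = 1 → strictly diagonally dominant (convergence guaranteed)

1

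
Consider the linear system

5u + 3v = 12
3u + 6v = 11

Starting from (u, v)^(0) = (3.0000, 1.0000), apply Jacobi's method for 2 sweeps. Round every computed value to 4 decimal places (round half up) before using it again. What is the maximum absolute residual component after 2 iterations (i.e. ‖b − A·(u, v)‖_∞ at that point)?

1.7999

Iteration 1:
  u = (12 - (3)·1.0000) / (5) = 1.8000
  v = (11 - (3)·3.0000) / (6) = 0.3333
Iteration 2:
  u = (12 - (3)·0.3333) / (5) = 2.2000
  v = (11 - (3)·1.8000) / (6) = 0.9333
Residual b − A·x = (-1.7999, -1.1998); ∞-norm = 1.7999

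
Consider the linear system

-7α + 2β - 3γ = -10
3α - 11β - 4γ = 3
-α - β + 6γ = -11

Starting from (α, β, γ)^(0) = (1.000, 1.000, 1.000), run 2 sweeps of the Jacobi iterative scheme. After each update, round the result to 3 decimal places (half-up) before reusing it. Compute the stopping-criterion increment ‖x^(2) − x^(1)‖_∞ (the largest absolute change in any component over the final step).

0.987

Iteration 1:
  α = (-10 - (2)·1.000 - (-3)·1.000) / (-7) = 1.286
  β = (3 - (3)·1.000 - (-4)·1.000) / (-11) = -0.364
  γ = (-11 - (-1)·1.000 - (-1)·1.000) / (6) = -1.500
Iteration 2:
  α = (-10 - (2)·-0.364 - (-3)·-1.500) / (-7) = 1.967
  β = (3 - (3)·1.286 - (-4)·-1.500) / (-11) = 0.623
  γ = (-11 - (-1)·1.286 - (-1)·-0.364) / (6) = -1.680
Change: (0.681, 0.987, -0.180) → max |·| = 0.987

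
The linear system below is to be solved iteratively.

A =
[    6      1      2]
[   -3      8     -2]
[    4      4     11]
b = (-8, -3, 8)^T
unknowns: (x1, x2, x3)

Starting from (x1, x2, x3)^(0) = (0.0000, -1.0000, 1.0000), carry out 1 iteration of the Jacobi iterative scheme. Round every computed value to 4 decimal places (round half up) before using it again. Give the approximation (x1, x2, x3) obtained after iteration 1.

Iteration 1:
  x1 = (-8 - (1)·-1.0000 - (2)·1.0000) / (6) = -1.5000
  x2 = (-3 - (-3)·0.0000 - (-2)·1.0000) / (8) = -0.1250
  x3 = (8 - (4)·0.0000 - (4)·-1.0000) / (11) = 1.0909

(-1.5000, -0.1250, 1.0909)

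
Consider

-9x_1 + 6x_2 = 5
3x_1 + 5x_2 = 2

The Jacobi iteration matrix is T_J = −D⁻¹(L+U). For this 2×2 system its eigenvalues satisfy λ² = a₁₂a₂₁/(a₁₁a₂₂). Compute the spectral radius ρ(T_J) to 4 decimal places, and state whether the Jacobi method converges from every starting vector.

a₁₂a₂₁/(a₁₁a₂₂) = (6)·(3) / ((-9)·(5)) = -0.400000
ρ = √|-0.400000| = √0.400000 = 0.6325
ρ < 1, so Jacobi converges

0.6325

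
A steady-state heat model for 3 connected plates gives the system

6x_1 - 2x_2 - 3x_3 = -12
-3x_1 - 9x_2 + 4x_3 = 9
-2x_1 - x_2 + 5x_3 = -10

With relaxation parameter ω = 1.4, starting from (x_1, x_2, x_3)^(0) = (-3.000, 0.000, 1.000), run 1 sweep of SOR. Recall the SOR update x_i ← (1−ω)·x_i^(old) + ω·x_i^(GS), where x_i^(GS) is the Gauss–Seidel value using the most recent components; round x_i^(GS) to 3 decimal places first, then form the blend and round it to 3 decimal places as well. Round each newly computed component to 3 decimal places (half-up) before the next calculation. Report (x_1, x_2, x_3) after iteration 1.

(-0.900, -0.358, -3.805)

Iteration 1:
  x_1: GS value = (-12 - (-2)·0.000 - (-3)·1.000) / (6) = -1.500;  x_1 ← (1−ω)·-3.000 + ω·-1.500 = -0.900
  x_2: GS value = (9 - (-3)·-0.900 - (4)·1.000) / (-9) = -0.256;  x_2 ← (1−ω)·0.000 + ω·-0.256 = -0.358
  x_3: GS value = (-10 - (-2)·-0.900 - (-1)·-0.358) / (5) = -2.432;  x_3 ← (1−ω)·1.000 + ω·-2.432 = -3.805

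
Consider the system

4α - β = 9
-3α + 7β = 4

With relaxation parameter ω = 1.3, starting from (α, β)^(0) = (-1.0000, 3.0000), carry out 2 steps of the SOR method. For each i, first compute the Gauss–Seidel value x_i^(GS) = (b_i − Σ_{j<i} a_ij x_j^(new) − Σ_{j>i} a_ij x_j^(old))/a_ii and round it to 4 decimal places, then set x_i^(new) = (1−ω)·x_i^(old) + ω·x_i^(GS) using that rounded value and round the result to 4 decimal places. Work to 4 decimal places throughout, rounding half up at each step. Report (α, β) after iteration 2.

(2.3744, 1.4109)

Iteration 1:
  α: GS value = (9 - (-1)·3.0000) / (4) = 3.0000;  α ← (1−ω)·-1.0000 + ω·3.0000 = 4.2000
  β: GS value = (4 - (-3)·4.2000) / (7) = 2.3714;  β ← (1−ω)·3.0000 + ω·2.3714 = 2.1828
Iteration 2:
  α: GS value = (9 - (-1)·2.1828) / (4) = 2.7957;  α ← (1−ω)·4.2000 + ω·2.7957 = 2.3744
  β: GS value = (4 - (-3)·2.3744) / (7) = 1.5890;  β ← (1−ω)·2.1828 + ω·1.5890 = 1.4109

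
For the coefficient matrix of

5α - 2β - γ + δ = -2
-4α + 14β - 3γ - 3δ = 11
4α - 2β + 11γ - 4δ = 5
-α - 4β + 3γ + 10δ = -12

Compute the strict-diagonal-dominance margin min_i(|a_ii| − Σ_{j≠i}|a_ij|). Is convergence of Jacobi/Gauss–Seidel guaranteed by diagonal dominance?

row 1: |5| − (2+1+1) = 1
row 2: |14| − (4+3+3) = 4
row 3: |11| − (4+2+4) = 1
row 4: |10| − (1+4+3) = 2
minimum over rows = 1 → strictly diagonally dominant (convergence guaranteed)

1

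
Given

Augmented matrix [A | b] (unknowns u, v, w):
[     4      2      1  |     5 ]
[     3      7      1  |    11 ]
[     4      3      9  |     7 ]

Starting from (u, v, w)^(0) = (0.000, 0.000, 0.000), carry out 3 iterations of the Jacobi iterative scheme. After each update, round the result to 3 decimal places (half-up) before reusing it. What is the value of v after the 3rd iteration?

1.499

Iteration 1:
  u = (5 - (2)·0.000 - (1)·0.000) / (4) = 1.250
  v = (11 - (3)·0.000 - (1)·0.000) / (7) = 1.571
  w = (7 - (4)·0.000 - (3)·0.000) / (9) = 0.778
Iteration 2:
  u = (5 - (2)·1.571 - (1)·0.778) / (4) = 0.270
  v = (11 - (3)·1.250 - (1)·0.778) / (7) = 0.925
  w = (7 - (4)·1.250 - (3)·1.571) / (9) = -0.301
Iteration 3:
  u = (5 - (2)·0.925 - (1)·-0.301) / (4) = 0.863
  v = (11 - (3)·0.270 - (1)·-0.301) / (7) = 1.499
  w = (7 - (4)·0.270 - (3)·0.925) / (9) = 0.349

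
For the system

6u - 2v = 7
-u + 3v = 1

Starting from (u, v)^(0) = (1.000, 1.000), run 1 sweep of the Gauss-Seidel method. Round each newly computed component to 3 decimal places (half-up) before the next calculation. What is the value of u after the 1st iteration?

1.500

Iteration 1:
  u = (7 - (-2)·1.000) / (6) = 1.500
  v = (1 - (-1)·1.500) / (3) = 0.833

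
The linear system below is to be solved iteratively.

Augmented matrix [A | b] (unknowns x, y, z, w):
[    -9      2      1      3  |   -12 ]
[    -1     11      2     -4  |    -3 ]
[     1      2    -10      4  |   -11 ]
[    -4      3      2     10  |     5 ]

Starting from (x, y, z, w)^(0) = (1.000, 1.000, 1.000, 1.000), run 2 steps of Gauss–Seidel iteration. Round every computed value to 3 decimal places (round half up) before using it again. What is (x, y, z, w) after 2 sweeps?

(1.854, -0.079, 1.641, 0.937)

Iteration 1:
  x = (-12 - (2)·1.000 - (1)·1.000 - (3)·1.000) / (-9) = 2.000
  y = (-3 - (-1)·2.000 - (2)·1.000 - (-4)·1.000) / (11) = 0.091
  z = (-11 - (1)·2.000 - (2)·0.091 - (4)·1.000) / (-10) = 1.718
  w = (5 - (-4)·2.000 - (3)·0.091 - (2)·1.718) / (10) = 0.929
Iteration 2:
  x = (-12 - (2)·0.091 - (1)·1.718 - (3)·0.929) / (-9) = 1.854
  y = (-3 - (-1)·1.854 - (2)·1.718 - (-4)·0.929) / (11) = -0.079
  z = (-11 - (1)·1.854 - (2)·-0.079 - (4)·0.929) / (-10) = 1.641
  w = (5 - (-4)·1.854 - (3)·-0.079 - (2)·1.641) / (10) = 0.937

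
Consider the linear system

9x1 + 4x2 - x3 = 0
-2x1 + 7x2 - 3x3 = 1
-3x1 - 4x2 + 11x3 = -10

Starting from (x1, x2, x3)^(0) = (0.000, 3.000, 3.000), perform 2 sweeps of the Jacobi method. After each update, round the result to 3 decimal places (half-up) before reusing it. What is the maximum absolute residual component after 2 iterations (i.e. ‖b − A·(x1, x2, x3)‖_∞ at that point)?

5.133

Iteration 1:
  x1 = (0 - (4)·3.000 - (-1)·3.000) / (9) = -1.000
  x2 = (1 - (-2)·0.000 - (-3)·3.000) / (7) = 1.429
  x3 = (-10 - (-3)·0.000 - (-4)·3.000) / (11) = 0.182
Iteration 2:
  x1 = (0 - (4)·1.429 - (-1)·0.182) / (9) = -0.615
  x2 = (1 - (-2)·-1.000 - (-3)·0.182) / (7) = -0.065
  x3 = (-10 - (-3)·-1.000 - (-4)·1.429) / (11) = -0.662
Residual b − A·x = (5.133, -1.761, -4.823); ∞-norm = 5.133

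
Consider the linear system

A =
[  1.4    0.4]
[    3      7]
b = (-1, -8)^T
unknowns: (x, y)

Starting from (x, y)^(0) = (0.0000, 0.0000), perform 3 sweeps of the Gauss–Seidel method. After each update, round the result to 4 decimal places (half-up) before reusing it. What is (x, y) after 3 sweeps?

(-0.4459, -0.9518)

Iteration 1:
  x = (-1 - (0.4)·0.0000) / (1.4) = -0.7143
  y = (-8 - (3)·-0.7143) / (7) = -0.8367
Iteration 2:
  x = (-1 - (0.4)·-0.8367) / (1.4) = -0.4752
  y = (-8 - (3)·-0.4752) / (7) = -0.9392
Iteration 3:
  x = (-1 - (0.4)·-0.9392) / (1.4) = -0.4459
  y = (-8 - (3)·-0.4459) / (7) = -0.9518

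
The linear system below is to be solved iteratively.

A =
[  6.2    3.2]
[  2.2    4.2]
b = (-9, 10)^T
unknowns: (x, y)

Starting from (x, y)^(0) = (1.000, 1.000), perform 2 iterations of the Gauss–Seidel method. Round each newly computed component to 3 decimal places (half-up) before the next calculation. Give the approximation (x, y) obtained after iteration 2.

Iteration 1:
  x = (-9 - (3.2)·1.000) / (6.2) = -1.968
  y = (10 - (2.2)·-1.968) / (4.2) = 3.412
Iteration 2:
  x = (-9 - (3.2)·3.412) / (6.2) = -3.213
  y = (10 - (2.2)·-3.213) / (4.2) = 4.064

(-3.213, 4.064)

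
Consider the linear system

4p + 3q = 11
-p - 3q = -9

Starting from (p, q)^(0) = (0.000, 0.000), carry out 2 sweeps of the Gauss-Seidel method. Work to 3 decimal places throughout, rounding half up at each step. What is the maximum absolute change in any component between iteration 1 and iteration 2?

1.562

Iteration 1:
  p = (11 - (3)·0.000) / (4) = 2.750
  q = (-9 - (-1)·2.750) / (-3) = 2.083
Iteration 2:
  p = (11 - (3)·2.083) / (4) = 1.188
  q = (-9 - (-1)·1.188) / (-3) = 2.604
Change: (-1.562, 0.521) → max |·| = 1.562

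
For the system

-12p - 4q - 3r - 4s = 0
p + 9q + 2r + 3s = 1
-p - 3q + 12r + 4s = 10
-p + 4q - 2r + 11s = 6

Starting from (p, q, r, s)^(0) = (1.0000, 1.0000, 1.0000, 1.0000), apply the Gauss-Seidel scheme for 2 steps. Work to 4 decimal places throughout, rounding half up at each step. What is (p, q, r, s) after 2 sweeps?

Iteration 1:
  p = (0 - (-4)·1.0000 - (-3)·1.0000 - (-4)·1.0000) / (-12) = -0.9167
  q = (1 - (1)·-0.9167 - (2)·1.0000 - (3)·1.0000) / (9) = -0.3426
  r = (10 - (-1)·-0.9167 - (-3)·-0.3426 - (4)·1.0000) / (12) = 0.3380
  s = (6 - (-1)·-0.9167 - (4)·-0.3426 - (-2)·0.3380) / (11) = 0.6482
Iteration 2:
  p = (0 - (-4)·-0.3426 - (-3)·0.3380 - (-4)·0.6482) / (-12) = -0.1864
  q = (1 - (1)·-0.1864 - (2)·0.3380 - (3)·0.6482) / (9) = -0.1594
  r = (10 - (-1)·-0.1864 - (-3)·-0.1594 - (4)·0.6482) / (12) = 0.5619
  s = (6 - (-1)·-0.1864 - (4)·-0.1594 - (-2)·0.5619) / (11) = 0.6886

(-0.1864, -0.1594, 0.5619, 0.6886)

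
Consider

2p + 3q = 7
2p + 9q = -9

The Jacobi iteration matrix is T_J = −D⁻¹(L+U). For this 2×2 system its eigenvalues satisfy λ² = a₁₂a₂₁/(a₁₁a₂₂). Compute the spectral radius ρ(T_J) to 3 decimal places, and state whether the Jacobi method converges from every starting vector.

0.577

a₁₂a₂₁/(a₁₁a₂₂) = (3)·(2) / ((2)·(9)) = 0.333333
ρ = √|0.333333| = √0.333333 = 0.577
ρ < 1, so Jacobi converges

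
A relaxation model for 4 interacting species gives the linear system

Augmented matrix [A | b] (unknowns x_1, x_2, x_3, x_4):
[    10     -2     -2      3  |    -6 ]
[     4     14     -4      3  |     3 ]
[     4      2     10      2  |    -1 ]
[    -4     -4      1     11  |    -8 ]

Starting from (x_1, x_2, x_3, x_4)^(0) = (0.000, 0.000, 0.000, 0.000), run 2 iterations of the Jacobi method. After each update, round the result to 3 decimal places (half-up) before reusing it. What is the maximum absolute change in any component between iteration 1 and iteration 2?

Iteration 1:
  x_1 = (-6 - (-2)·0.000 - (-2)·0.000 - (3)·0.000) / (10) = -0.600
  x_2 = (3 - (4)·0.000 - (-4)·0.000 - (3)·0.000) / (14) = 0.214
  x_3 = (-1 - (4)·0.000 - (2)·0.000 - (2)·0.000) / (10) = -0.100
  x_4 = (-8 - (-4)·0.000 - (-4)·0.000 - (1)·0.000) / (11) = -0.727
Iteration 2:
  x_1 = (-6 - (-2)·0.214 - (-2)·-0.100 - (3)·-0.727) / (10) = -0.359
  x_2 = (3 - (4)·-0.600 - (-4)·-0.100 - (3)·-0.727) / (14) = 0.513
  x_3 = (-1 - (4)·-0.600 - (2)·0.214 - (2)·-0.727) / (10) = 0.243
  x_4 = (-8 - (-4)·-0.600 - (-4)·0.214 - (1)·-0.100) / (11) = -0.859
Change: (0.241, 0.299, 0.343, -0.132) → max |·| = 0.343

0.343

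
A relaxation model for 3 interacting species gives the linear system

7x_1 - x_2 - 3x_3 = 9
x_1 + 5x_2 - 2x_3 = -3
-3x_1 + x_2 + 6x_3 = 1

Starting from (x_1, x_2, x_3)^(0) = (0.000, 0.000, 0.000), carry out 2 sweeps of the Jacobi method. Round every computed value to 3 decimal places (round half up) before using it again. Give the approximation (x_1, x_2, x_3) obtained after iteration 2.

Iteration 1:
  x_1 = (9 - (-1)·0.000 - (-3)·0.000) / (7) = 1.286
  x_2 = (-3 - (1)·0.000 - (-2)·0.000) / (5) = -0.600
  x_3 = (1 - (-3)·0.000 - (1)·0.000) / (6) = 0.167
Iteration 2:
  x_1 = (9 - (-1)·-0.600 - (-3)·0.167) / (7) = 1.272
  x_2 = (-3 - (1)·1.286 - (-2)·0.167) / (5) = -0.790
  x_3 = (1 - (-3)·1.286 - (1)·-0.600) / (6) = 0.910

(1.272, -0.790, 0.910)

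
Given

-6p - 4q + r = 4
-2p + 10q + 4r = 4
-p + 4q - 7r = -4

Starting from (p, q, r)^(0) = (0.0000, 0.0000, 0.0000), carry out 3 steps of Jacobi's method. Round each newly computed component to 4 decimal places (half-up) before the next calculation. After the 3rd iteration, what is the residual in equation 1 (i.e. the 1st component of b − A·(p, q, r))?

-0.4731

Iteration 1:
  p = (4 - (-4)·0.0000 - (1)·0.0000) / (-6) = -0.6667
  q = (4 - (-2)·0.0000 - (4)·0.0000) / (10) = 0.4000
  r = (-4 - (-1)·0.0000 - (4)·0.0000) / (-7) = 0.5714
Iteration 2:
  p = (4 - (-4)·0.4000 - (1)·0.5714) / (-6) = -0.8381
  q = (4 - (-2)·-0.6667 - (4)·0.5714) / (10) = 0.0381
  r = (-4 - (-1)·-0.6667 - (4)·0.4000) / (-7) = 0.8952
Iteration 3:
  p = (4 - (-4)·0.0381 - (1)·0.8952) / (-6) = -0.5429
  q = (4 - (-2)·-0.8381 - (4)·0.8952) / (10) = -0.1257
  r = (-4 - (-1)·-0.8381 - (4)·0.0381) / (-7) = 0.7129
Residual b − A·x = (-0.4731, 1.3196, 0.9502)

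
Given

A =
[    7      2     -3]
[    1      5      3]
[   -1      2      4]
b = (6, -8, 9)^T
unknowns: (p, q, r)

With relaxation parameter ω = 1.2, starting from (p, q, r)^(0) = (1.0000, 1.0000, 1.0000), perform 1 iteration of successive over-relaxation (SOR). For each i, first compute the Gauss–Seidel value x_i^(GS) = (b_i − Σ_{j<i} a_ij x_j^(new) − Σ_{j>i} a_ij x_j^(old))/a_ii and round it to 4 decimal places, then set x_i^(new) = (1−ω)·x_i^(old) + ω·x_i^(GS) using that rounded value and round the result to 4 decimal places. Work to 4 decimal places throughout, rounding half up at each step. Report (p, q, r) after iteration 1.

(1.0000, -3.0800, 4.6480)

Iteration 1:
  p: GS value = (6 - (2)·1.0000 - (-3)·1.0000) / (7) = 1.0000;  p ← (1−ω)·1.0000 + ω·1.0000 = 1.0000
  q: GS value = (-8 - (1)·1.0000 - (3)·1.0000) / (5) = -2.4000;  q ← (1−ω)·1.0000 + ω·-2.4000 = -3.0800
  r: GS value = (9 - (-1)·1.0000 - (2)·-3.0800) / (4) = 4.0400;  r ← (1−ω)·1.0000 + ω·4.0400 = 4.6480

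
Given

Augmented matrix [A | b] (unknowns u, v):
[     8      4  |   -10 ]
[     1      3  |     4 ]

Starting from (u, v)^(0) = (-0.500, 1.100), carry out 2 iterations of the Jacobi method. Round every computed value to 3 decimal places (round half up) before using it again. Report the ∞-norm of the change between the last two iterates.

Iteration 1:
  u = (-10 - (4)·1.100) / (8) = -1.800
  v = (4 - (1)·-0.500) / (3) = 1.500
Iteration 2:
  u = (-10 - (4)·1.500) / (8) = -2.000
  v = (4 - (1)·-1.800) / (3) = 1.933
Change: (-0.200, 0.433) → max |·| = 0.433

0.433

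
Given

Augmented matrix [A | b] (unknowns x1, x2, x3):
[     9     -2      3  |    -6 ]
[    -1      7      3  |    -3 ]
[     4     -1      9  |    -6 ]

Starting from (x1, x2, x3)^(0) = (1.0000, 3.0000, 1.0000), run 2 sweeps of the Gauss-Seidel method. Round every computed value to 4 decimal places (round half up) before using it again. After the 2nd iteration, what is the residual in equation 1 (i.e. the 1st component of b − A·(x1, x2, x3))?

0.6411

Iteration 1:
  x1 = (-6 - (-2)·3.0000 - (3)·1.0000) / (9) = -0.3333
  x2 = (-3 - (-1)·-0.3333 - (3)·1.0000) / (7) = -0.9048
  x3 = (-6 - (4)·-0.3333 - (-1)·-0.9048) / (9) = -0.6191
Iteration 2:
  x1 = (-6 - (-2)·-0.9048 - (3)·-0.6191) / (9) = -0.6614
  x2 = (-3 - (-1)·-0.6614 - (3)·-0.6191) / (7) = -0.2577
  x3 = (-6 - (4)·-0.6614 - (-1)·-0.2577) / (9) = -0.4013
Residual b − A·x = (0.6411, -0.6536, -0.0004)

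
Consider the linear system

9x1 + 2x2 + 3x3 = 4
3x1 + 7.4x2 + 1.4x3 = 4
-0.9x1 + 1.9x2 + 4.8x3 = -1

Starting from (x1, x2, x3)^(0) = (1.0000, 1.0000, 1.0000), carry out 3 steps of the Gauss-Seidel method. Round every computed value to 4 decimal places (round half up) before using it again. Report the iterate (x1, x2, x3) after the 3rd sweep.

Iteration 1:
  x1 = (4 - (2)·1.0000 - (3)·1.0000) / (9) = -0.1111
  x2 = (4 - (3)·-0.1111 - (1.4)·1.0000) / (7.4) = 0.3964
  x3 = (-1 - (-0.9)·-0.1111 - (1.9)·0.3964) / (4.8) = -0.3861
Iteration 2:
  x1 = (4 - (2)·0.3964 - (3)·-0.3861) / (9) = 0.4851
  x2 = (4 - (3)·0.4851 - (1.4)·-0.3861) / (7.4) = 0.4169
  x3 = (-1 - (-0.9)·0.4851 - (1.9)·0.4169) / (4.8) = -0.2824
Iteration 3:
  x1 = (4 - (2)·0.4169 - (3)·-0.2824) / (9) = 0.4459
  x2 = (4 - (3)·0.4459 - (1.4)·-0.2824) / (7.4) = 0.4132
  x3 = (-1 - (-0.9)·0.4459 - (1.9)·0.4132) / (4.8) = -0.2883

(0.4459, 0.4132, -0.2883)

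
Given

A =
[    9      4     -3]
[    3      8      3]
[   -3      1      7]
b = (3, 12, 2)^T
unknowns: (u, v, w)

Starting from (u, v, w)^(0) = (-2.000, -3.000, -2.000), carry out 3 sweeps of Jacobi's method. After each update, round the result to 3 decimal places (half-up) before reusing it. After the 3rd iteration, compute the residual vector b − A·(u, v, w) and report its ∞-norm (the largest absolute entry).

Iteration 1:
  u = (3 - (4)·-3.000 - (-3)·-2.000) / (9) = 1.000
  v = (12 - (3)·-2.000 - (3)·-2.000) / (8) = 3.000
  w = (2 - (-3)·-2.000 - (1)·-3.000) / (7) = -0.143
Iteration 2:
  u = (3 - (4)·3.000 - (-3)·-0.143) / (9) = -1.048
  v = (12 - (3)·1.000 - (3)·-0.143) / (8) = 1.179
  w = (2 - (-3)·1.000 - (1)·3.000) / (7) = 0.286
Iteration 3:
  u = (3 - (4)·1.179 - (-3)·0.286) / (9) = -0.095
  v = (12 - (3)·-1.048 - (3)·0.286) / (8) = 1.786
  w = (2 - (-3)·-1.048 - (1)·1.179) / (7) = -0.332
Residual b − A·x = (-4.285, -1.007, 2.253); ∞-norm = 4.285

4.285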